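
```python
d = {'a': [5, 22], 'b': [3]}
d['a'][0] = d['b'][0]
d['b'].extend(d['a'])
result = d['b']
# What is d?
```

After line 1: d = {'a': [5, 22], 'b': [3]}
After line 2 (a[0] = b[0] = 3): d = {'a': [3, 22], 'b': [3]}
After line 3 (b.extend(a) appends [3, 22]): d = {'a': [3, 22], 'b': [3, 3, 22]}
After line 4: result = d['b'] = [3, 3, 22]

{'a': [3, 22], 'b': [3, 3, 22]}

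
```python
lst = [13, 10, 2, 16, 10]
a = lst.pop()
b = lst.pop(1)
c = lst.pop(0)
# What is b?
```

After line 1: lst = [13, 10, 2, 16, 10]
After line 2 (pop() -> a = 10): lst = [13, 10, 2, 16]
After line 3 (pop(1) -> b = 10): lst = [13, 2, 16]
After line 4 (pop(0) -> c = 13): lst = [2, 16]

10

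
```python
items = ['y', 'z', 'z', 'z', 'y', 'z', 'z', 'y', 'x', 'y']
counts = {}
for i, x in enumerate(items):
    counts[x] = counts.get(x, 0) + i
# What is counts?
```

Initial: counts = {}, items = ['y', 'z', 'z', 'z', 'y', 'z', 'z', 'y', 'x', 'y']
i=0, x='y': counts = {'y': 0}
i=1, x='z': counts = {'y': 0, 'z': 1}
i=2, x='z': counts = {'y': 0, 'z': 3}
i=3, x='z': counts = {'y': 0, 'z': 6}
i=4, x='y': counts = {'y': 4, 'z': 6}
i=5, x='z': counts = {'y': 4, 'z': 11}
i=6, x='z': counts = {'y': 4, 'z': 17}
i=7, x='y': counts = {'y': 11, 'z': 17}
i=8, x='x': counts = {'y': 11, 'z': 17, 'x': 8}
i=9, x='y': counts = {'y': 20, 'z': 17, 'x': 8}

{'y': 20, 'z': 17, 'x': 8}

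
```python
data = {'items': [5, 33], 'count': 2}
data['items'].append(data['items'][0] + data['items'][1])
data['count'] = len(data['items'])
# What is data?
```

After line 1: data = {'items': [5, 33], 'count': 2}
After line 2 (append 5 + 33 = 38): data = {'items': [5, 33, 38], 'count': 2}
After line 3 (count = len(items) = 3): data = {'items': [5, 33, 38], 'count': 3}

{'items': [5, 33, 38], 'count': 3}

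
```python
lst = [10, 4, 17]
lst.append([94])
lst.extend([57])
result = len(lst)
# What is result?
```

After line 1: lst = [10, 4, 17]
After line 2 (append adds [94] as single element): lst = [10, 4, 17, [94]]
After line 3 (extend unpacks [57], adds 57): lst = [10, 4, 17, [94], 57]
After line 4: result = len(lst) = 5

5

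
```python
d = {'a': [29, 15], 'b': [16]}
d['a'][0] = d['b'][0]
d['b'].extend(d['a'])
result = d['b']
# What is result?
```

After line 1: d = {'a': [29, 15], 'b': [16]}
After line 2 (a[0] = b[0] = 16): d = {'a': [16, 15], 'b': [16]}
After line 3 (b.extend(a) appends [16, 15]): d = {'a': [16, 15], 'b': [16, 16, 15]}
After line 4: result = d['b'] = [16, 16, 15]

[16, 16, 15]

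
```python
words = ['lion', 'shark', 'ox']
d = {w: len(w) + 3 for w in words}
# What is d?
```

{'lion': 7, 'shark': 8, 'ox': 5}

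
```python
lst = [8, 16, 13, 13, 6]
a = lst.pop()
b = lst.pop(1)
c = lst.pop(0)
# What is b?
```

After line 1: lst = [8, 16, 13, 13, 6]
After line 2 (pop() -> a = 6): lst = [8, 16, 13, 13]
After line 3 (pop(1) -> b = 16): lst = [8, 13, 13]
After line 4 (pop(0) -> c = 8): lst = [13, 13]

16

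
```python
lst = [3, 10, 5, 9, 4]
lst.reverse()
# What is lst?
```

[4, 9, 5, 10, 3]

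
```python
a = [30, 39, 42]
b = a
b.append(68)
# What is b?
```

After line 1: a = [30, 39, 42]
After line 2 (b = a is an alias, same object): a = [30, 39, 42], b = [30, 39, 42]
After line 3 (b.append mutates the shared list): a = [30, 39, 42, 68], b = [30, 39, 42, 68]

[30, 39, 42, 68]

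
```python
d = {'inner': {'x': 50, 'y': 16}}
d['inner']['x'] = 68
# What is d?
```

After line 1: d = {'inner': {'x': 50, 'y': 16}}
After line 2 (inner x overwritten): d = {'inner': {'x': 68, 'y': 16}}

{'inner': {'x': 68, 'y': 16}}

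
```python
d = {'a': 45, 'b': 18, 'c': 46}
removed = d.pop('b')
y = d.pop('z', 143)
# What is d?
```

After line 1: d = {'a': 45, 'b': 18, 'c': 46}
After line 2 (pop 'b' returns 18): d = {'a': 45, 'c': 46}, removed = 18
After line 3 (pop 'z' missing, returns default 143): d = {'a': 45, 'c': 46}, y = 143

{'a': 45, 'c': 46}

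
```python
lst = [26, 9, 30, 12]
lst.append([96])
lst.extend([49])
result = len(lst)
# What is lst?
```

After line 1: lst = [26, 9, 30, 12]
After line 2 (append adds [96] as single element): lst = [26, 9, 30, 12, [96]]
After line 3 (extend unpacks [49], adds 49): lst = [26, 9, 30, 12, [96], 49]
After line 4: result = len(lst) = 6

[26, 9, 30, 12, [96], 49]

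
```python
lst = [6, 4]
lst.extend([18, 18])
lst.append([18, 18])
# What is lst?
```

After line 1: lst = [6, 4]
After line 2 (extend unpacks [18, 18]): lst = [6, 4, 18, 18]
After line 3 (append adds [18, 18] as single element): lst = [6, 4, 18, 18, [18, 18]]

[6, 4, 18, 18, [18, 18]]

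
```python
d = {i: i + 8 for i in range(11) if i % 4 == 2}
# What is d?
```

{2: 10, 6: 14, 10: 18}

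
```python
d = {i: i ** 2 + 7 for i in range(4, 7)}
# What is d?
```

{4: 23, 5: 32, 6: 43}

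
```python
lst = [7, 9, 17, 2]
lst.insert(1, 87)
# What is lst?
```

[7, 87, 9, 17, 2]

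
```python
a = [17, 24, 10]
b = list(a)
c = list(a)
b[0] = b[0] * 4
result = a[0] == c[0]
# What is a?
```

After line 1: a = [17, 24, 10]
After line 2 (b = list(a), copy): a = [17, 24, 10], b = [17, 24, 10]
After line 3 (c = list(a) is a copy, new object): c = [17, 24, 10]
After line 4 (b[0] = 17 * 4 = 68; only b mutates (copy)): a = [17, 24, 10], b = [68, 24, 10], c = [17, 24, 10]
After line 5 (a[0] = 17, c[0] = 17; result = True)

[17, 24, 10]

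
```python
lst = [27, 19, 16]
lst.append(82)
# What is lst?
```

[27, 19, 16, 82]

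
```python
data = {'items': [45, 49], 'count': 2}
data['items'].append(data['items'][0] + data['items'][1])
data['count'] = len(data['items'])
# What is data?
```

After line 1: data = {'items': [45, 49], 'count': 2}
After line 2 (append 45 + 49 = 94): data = {'items': [45, 49, 94], 'count': 2}
After line 3 (count = len(items) = 3): data = {'items': [45, 49, 94], 'count': 3}

{'items': [45, 49, 94], 'count': 3}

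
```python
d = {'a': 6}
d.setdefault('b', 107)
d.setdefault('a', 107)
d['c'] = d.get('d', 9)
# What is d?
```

After line 1: d = {'a': 6}
After line 2 (setdefault adds 'b'=107): d = {'a': 6, 'b': 107}
After line 3 (setdefault 'a' no-op, already exists): d = {'a': 6, 'b': 107}
After line 4 (get('d', 9) returns default since 'd' not in d): d = {'a': 6, 'b': 107, 'c': 9}

{'a': 6, 'b': 107, 'c': 9}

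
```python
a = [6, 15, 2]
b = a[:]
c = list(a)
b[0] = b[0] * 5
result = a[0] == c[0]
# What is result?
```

After line 1: a = [6, 15, 2]
After line 2 (b = a[:], copy): a = [6, 15, 2], b = [6, 15, 2]
After line 3 (c = list(a) is a copy, new object): c = [6, 15, 2]
After line 4 (b[0] = 6 * 5 = 30; only b mutates (copy)): a = [6, 15, 2], b = [30, 15, 2], c = [6, 15, 2]
After line 5 (a[0] = 6, c[0] = 6; result = True)

True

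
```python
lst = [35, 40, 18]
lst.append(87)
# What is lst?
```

[35, 40, 18, 87]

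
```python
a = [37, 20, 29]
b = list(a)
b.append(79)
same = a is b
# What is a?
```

After line 1: a = [37, 20, 29]
After line 2 (b = list(a) is a shallow copy, new object): a = [37, 20, 29], b = [37, 20, 29]
After line 3 (append only mutates b): a = [37, 20, 29], b = [37, 20, 29, 79]
After line 4 (same = a is b; different objects -> False): same = False

[37, 20, 29]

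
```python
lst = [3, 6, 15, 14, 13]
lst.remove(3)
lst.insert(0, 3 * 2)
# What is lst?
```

After line 1: lst = [3, 6, 15, 14, 13]
After line 2 (remove first 3): lst = [6, 15, 14, 13]
After line 3 (insert 6 at index 0): lst = [6, 6, 15, 14, 13]

[6, 6, 15, 14, 13]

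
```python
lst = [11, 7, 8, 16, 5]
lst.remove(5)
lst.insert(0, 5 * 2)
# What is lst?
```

After line 1: lst = [11, 7, 8, 16, 5]
After line 2 (remove first 5): lst = [11, 7, 8, 16]
After line 3 (insert 10 at index 0): lst = [10, 11, 7, 8, 16]

[10, 11, 7, 8, 16]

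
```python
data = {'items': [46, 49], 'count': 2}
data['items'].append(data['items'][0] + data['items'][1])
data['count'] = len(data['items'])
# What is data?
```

After line 1: data = {'items': [46, 49], 'count': 2}
After line 2 (append 46 + 49 = 95): data = {'items': [46, 49, 95], 'count': 2}
After line 3 (count = len(items) = 3): data = {'items': [46, 49, 95], 'count': 3}

{'items': [46, 49, 95], 'count': 3}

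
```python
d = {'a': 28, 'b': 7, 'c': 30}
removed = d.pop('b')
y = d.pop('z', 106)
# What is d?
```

After line 1: d = {'a': 28, 'b': 7, 'c': 30}
After line 2 (pop 'b' returns 7): d = {'a': 28, 'c': 30}, removed = 7
After line 3 (pop 'z' missing, returns default 106): d = {'a': 28, 'c': 30}, y = 106

{'a': 28, 'c': 30}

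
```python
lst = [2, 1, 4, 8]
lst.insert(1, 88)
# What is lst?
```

[2, 88, 1, 4, 8]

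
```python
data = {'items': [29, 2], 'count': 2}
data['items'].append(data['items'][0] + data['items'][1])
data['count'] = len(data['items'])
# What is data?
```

After line 1: data = {'items': [29, 2], 'count': 2}
After line 2 (append 29 + 2 = 31): data = {'items': [29, 2, 31], 'count': 2}
After line 3 (count = len(items) = 3): data = {'items': [29, 2, 31], 'count': 3}

{'items': [29, 2, 31], 'count': 3}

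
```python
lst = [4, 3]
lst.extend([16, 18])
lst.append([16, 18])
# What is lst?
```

After line 1: lst = [4, 3]
After line 2 (extend unpacks [16, 18]): lst = [4, 3, 16, 18]
After line 3 (append adds [16, 18] as single element): lst = [4, 3, 16, 18, [16, 18]]

[4, 3, 16, 18, [16, 18]]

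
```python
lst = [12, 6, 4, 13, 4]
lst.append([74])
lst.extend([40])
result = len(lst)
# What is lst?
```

After line 1: lst = [12, 6, 4, 13, 4]
After line 2 (append adds [74] as single element): lst = [12, 6, 4, 13, 4, [74]]
After line 3 (extend unpacks [40], adds 40): lst = [12, 6, 4, 13, 4, [74], 40]
After line 4: result = len(lst) = 7

[12, 6, 4, 13, 4, [74], 40]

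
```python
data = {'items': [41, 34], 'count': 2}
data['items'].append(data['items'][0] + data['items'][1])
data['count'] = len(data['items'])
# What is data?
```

After line 1: data = {'items': [41, 34], 'count': 2}
After line 2 (append 41 + 34 = 75): data = {'items': [41, 34, 75], 'count': 2}
After line 3 (count = len(items) = 3): data = {'items': [41, 34, 75], 'count': 3}

{'items': [41, 34, 75], 'count': 3}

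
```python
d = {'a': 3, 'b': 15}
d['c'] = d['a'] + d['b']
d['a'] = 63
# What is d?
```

After line 1: d = {'a': 3, 'b': 15}
After line 2 (d['c'] = 3 + 15): d = {'a': 3, 'b': 15, 'c': 18}
After line 3: d = {'a': 63, 'b': 15, 'c': 18}

{'a': 63, 'b': 15, 'c': 18}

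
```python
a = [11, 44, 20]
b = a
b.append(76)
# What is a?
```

After line 1: a = [11, 44, 20]
After line 2 (b = a is an alias, same object): a = [11, 44, 20], b = [11, 44, 20]
After line 3 (b.append mutates the shared list): a = [11, 44, 20, 76], b = [11, 44, 20, 76]

[11, 44, 20, 76]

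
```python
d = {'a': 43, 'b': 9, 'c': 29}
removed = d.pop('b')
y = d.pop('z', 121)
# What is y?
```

After line 1: d = {'a': 43, 'b': 9, 'c': 29}
After line 2 (pop 'b' returns 9): d = {'a': 43, 'c': 29}, removed = 9
After line 3 (pop 'z' missing, returns default 121): d = {'a': 43, 'c': 29}, y = 121

121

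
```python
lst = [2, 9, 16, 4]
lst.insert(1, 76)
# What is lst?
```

[2, 76, 9, 16, 4]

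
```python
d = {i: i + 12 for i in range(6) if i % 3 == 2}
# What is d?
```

{2: 14, 5: 17}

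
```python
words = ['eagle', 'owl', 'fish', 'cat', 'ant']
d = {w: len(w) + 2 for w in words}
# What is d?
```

{'eagle': 7, 'owl': 5, 'fish': 6, 'cat': 5, 'ant': 5}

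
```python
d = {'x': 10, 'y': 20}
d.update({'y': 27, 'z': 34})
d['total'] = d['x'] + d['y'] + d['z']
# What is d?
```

After line 1: d = {'x': 10, 'y': 20}
After line 2 (y overwritten, z added): d = {'x': 10, 'y': 27, 'z': 34}
After line 3 (total = 10 + 27 + 34 = 71): d = {'x': 10, 'y': 27, 'z': 34, 'total': 71}

{'x': 10, 'y': 27, 'z': 34, 'total': 71}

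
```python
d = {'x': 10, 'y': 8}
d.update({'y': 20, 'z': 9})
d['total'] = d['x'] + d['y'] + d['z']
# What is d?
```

After line 1: d = {'x': 10, 'y': 8}
After line 2 (y overwritten, z added): d = {'x': 10, 'y': 20, 'z': 9}
After line 3 (total = 10 + 20 + 9 = 39): d = {'x': 10, 'y': 20, 'z': 9, 'total': 39}

{'x': 10, 'y': 20, 'z': 9, 'total': 39}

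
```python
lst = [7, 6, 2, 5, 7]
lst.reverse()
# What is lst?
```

[7, 5, 2, 6, 7]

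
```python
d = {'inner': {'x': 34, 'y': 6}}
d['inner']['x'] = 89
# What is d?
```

After line 1: d = {'inner': {'x': 34, 'y': 6}}
After line 2 (inner x overwritten): d = {'inner': {'x': 89, 'y': 6}}

{'inner': {'x': 89, 'y': 6}}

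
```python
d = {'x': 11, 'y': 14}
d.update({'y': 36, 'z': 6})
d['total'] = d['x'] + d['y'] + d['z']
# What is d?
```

After line 1: d = {'x': 11, 'y': 14}
After line 2 (y overwritten, z added): d = {'x': 11, 'y': 36, 'z': 6}
After line 3 (total = 11 + 36 + 6 = 53): d = {'x': 11, 'y': 36, 'z': 6, 'total': 53}

{'x': 11, 'y': 36, 'z': 6, 'total': 53}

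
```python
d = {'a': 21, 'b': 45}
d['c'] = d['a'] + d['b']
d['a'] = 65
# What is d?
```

After line 1: d = {'a': 21, 'b': 45}
After line 2 (d['c'] = 21 + 45): d = {'a': 21, 'b': 45, 'c': 66}
After line 3: d = {'a': 65, 'b': 45, 'c': 66}

{'a': 65, 'b': 45, 'c': 66}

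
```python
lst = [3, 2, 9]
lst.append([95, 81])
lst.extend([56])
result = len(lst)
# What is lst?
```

After line 1: lst = [3, 2, 9]
After line 2 (append adds [95, 81] as single element): lst = [3, 2, 9, [95, 81]]
After line 3 (extend unpacks [56], adds 56): lst = [3, 2, 9, [95, 81], 56]
After line 4: result = len(lst) = 5

[3, 2, 9, [95, 81], 56]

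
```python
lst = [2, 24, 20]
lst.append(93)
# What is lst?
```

[2, 24, 20, 93]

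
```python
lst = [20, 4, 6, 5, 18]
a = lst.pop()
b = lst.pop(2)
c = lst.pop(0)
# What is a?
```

After line 1: lst = [20, 4, 6, 5, 18]
After line 2 (pop() -> a = 18): lst = [20, 4, 6, 5]
After line 3 (pop(2) -> b = 6): lst = [20, 4, 5]
After line 4 (pop(0) -> c = 20): lst = [4, 5]

18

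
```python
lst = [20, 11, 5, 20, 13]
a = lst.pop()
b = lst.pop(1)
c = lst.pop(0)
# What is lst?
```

After line 1: lst = [20, 11, 5, 20, 13]
After line 2 (pop() -> a = 13): lst = [20, 11, 5, 20]
After line 3 (pop(1) -> b = 11): lst = [20, 5, 20]
After line 4 (pop(0) -> c = 20): lst = [5, 20]

[5, 20]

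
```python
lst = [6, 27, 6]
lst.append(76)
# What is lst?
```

[6, 27, 6, 76]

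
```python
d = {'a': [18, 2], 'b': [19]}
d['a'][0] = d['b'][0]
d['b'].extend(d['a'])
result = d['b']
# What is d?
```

After line 1: d = {'a': [18, 2], 'b': [19]}
After line 2 (a[0] = b[0] = 19): d = {'a': [19, 2], 'b': [19]}
After line 3 (b.extend(a) appends [19, 2]): d = {'a': [19, 2], 'b': [19, 19, 2]}
After line 4: result = d['b'] = [19, 19, 2]

{'a': [19, 2], 'b': [19, 19, 2]}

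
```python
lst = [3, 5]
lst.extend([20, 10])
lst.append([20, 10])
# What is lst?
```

After line 1: lst = [3, 5]
After line 2 (extend unpacks [20, 10]): lst = [3, 5, 20, 10]
After line 3 (append adds [20, 10] as single element): lst = [3, 5, 20, 10, [20, 10]]

[3, 5, 20, 10, [20, 10]]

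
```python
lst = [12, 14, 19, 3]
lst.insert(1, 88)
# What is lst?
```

[12, 88, 14, 19, 3]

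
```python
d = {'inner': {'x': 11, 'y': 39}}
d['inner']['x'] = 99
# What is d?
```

After line 1: d = {'inner': {'x': 11, 'y': 39}}
After line 2 (inner x overwritten): d = {'inner': {'x': 99, 'y': 39}}

{'inner': {'x': 99, 'y': 39}}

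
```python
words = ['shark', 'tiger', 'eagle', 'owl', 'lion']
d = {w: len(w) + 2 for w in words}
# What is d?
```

{'shark': 7, 'tiger': 7, 'eagle': 7, 'owl': 5, 'lion': 6}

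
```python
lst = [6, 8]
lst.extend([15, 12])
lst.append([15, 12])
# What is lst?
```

After line 1: lst = [6, 8]
After line 2 (extend unpacks [15, 12]): lst = [6, 8, 15, 12]
After line 3 (append adds [15, 12] as single element): lst = [6, 8, 15, 12, [15, 12]]

[6, 8, 15, 12, [15, 12]]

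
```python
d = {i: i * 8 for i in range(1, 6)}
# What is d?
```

{1: 8, 2: 16, 3: 24, 4: 32, 5: 40}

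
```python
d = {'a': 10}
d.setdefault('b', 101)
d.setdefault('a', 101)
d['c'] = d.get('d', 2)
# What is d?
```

After line 1: d = {'a': 10}
After line 2 (setdefault adds 'b'=101): d = {'a': 10, 'b': 101}
After line 3 (setdefault 'a' no-op, already exists): d = {'a': 10, 'b': 101}
After line 4 (get('d', 2) returns default since 'd' not in d): d = {'a': 10, 'b': 101, 'c': 2}

{'a': 10, 'b': 101, 'c': 2}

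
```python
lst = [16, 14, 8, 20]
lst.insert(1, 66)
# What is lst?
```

[16, 66, 14, 8, 20]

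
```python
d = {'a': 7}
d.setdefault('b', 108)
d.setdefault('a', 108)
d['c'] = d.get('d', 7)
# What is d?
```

After line 1: d = {'a': 7}
After line 2 (setdefault adds 'b'=108): d = {'a': 7, 'b': 108}
After line 3 (setdefault 'a' no-op, already exists): d = {'a': 7, 'b': 108}
After line 4 (get('d', 7) returns default since 'd' not in d): d = {'a': 7, 'b': 108, 'c': 7}

{'a': 7, 'b': 108, 'c': 7}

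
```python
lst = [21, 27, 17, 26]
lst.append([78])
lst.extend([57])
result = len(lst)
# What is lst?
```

After line 1: lst = [21, 27, 17, 26]
After line 2 (append adds [78] as single element): lst = [21, 27, 17, 26, [78]]
After line 3 (extend unpacks [57], adds 57): lst = [21, 27, 17, 26, [78], 57]
After line 4: result = len(lst) = 6

[21, 27, 17, 26, [78], 57]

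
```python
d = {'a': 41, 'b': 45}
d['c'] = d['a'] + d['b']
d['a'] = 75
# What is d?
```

After line 1: d = {'a': 41, 'b': 45}
After line 2 (d['c'] = 41 + 45): d = {'a': 41, 'b': 45, 'c': 86}
After line 3: d = {'a': 75, 'b': 45, 'c': 86}

{'a': 75, 'b': 45, 'c': 86}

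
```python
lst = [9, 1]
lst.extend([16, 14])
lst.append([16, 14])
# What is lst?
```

After line 1: lst = [9, 1]
After line 2 (extend unpacks [16, 14]): lst = [9, 1, 16, 14]
After line 3 (append adds [16, 14] as single element): lst = [9, 1, 16, 14, [16, 14]]

[9, 1, 16, 14, [16, 14]]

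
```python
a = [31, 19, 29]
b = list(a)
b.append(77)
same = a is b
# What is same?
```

After line 1: a = [31, 19, 29]
After line 2 (b = list(a) is a shallow copy, new object): a = [31, 19, 29], b = [31, 19, 29]
After line 3 (append only mutates b): a = [31, 19, 29], b = [31, 19, 29, 77]
After line 4 (same = a is b; different objects -> False): same = False

False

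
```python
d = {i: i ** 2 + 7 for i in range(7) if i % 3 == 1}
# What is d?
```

{1: 8, 4: 23}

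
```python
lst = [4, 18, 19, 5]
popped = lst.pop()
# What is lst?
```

[4, 18, 19]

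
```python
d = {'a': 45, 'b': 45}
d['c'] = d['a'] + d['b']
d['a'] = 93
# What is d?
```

After line 1: d = {'a': 45, 'b': 45}
After line 2 (d['c'] = 45 + 45): d = {'a': 45, 'b': 45, 'c': 90}
After line 3: d = {'a': 93, 'b': 45, 'c': 90}

{'a': 93, 'b': 45, 'c': 90}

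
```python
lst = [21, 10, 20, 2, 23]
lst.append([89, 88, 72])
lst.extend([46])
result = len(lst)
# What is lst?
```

After line 1: lst = [21, 10, 20, 2, 23]
After line 2 (append adds [89, 88, 72] as single element): lst = [21, 10, 20, 2, 23, [89, 88, 72]]
After line 3 (extend unpacks [46], adds 46): lst = [21, 10, 20, 2, 23, [89, 88, 72], 46]
After line 4: result = len(lst) = 7

[21, 10, 20, 2, 23, [89, 88, 72], 46]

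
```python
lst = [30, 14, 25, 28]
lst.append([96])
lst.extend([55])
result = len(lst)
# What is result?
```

After line 1: lst = [30, 14, 25, 28]
After line 2 (append adds [96] as single element): lst = [30, 14, 25, 28, [96]]
After line 3 (extend unpacks [55], adds 55): lst = [30, 14, 25, 28, [96], 55]
After line 4: result = len(lst) = 6

6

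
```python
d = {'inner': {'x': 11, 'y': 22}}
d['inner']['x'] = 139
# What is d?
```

After line 1: d = {'inner': {'x': 11, 'y': 22}}
After line 2 (inner x overwritten): d = {'inner': {'x': 139, 'y': 22}}

{'inner': {'x': 139, 'y': 22}}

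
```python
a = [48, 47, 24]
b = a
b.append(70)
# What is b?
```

After line 1: a = [48, 47, 24]
After line 2 (b = a is an alias, same object): a = [48, 47, 24], b = [48, 47, 24]
After line 3 (b.append mutates the shared list): a = [48, 47, 24, 70], b = [48, 47, 24, 70]

[48, 47, 24, 70]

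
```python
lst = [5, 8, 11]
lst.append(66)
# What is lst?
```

[5, 8, 11, 66]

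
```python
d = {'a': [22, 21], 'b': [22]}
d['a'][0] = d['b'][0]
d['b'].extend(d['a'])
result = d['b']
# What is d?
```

After line 1: d = {'a': [22, 21], 'b': [22]}
After line 2 (a[0] = b[0] = 22): d = {'a': [22, 21], 'b': [22]}
After line 3 (b.extend(a) appends [22, 21]): d = {'a': [22, 21], 'b': [22, 22, 21]}
After line 4: result = d['b'] = [22, 22, 21]

{'a': [22, 21], 'b': [22, 22, 21]}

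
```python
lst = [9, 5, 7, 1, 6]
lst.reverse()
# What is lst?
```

[6, 1, 7, 5, 9]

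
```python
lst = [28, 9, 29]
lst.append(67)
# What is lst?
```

[28, 9, 29, 67]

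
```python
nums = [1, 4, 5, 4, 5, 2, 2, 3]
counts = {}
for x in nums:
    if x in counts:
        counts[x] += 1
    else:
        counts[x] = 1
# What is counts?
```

Initial: counts = {}, nums = [1, 4, 5, 4, 5, 2, 2, 3]
See 1: counts = {1: 1}
See 4: counts = {1: 1, 4: 1}
See 5: counts = {1: 1, 4: 1, 5: 1}
See 4: counts = {1: 1, 4: 2, 5: 1}
See 5: counts = {1: 1, 4: 2, 5: 2}
See 2: counts = {1: 1, 4: 2, 5: 2, 2: 1}
See 2: counts = {1: 1, 4: 2, 5: 2, 2: 2}
See 3: counts = {1: 1, 4: 2, 5: 2, 2: 2, 3: 1}

{1: 1, 4: 2, 5: 2, 2: 2, 3: 1}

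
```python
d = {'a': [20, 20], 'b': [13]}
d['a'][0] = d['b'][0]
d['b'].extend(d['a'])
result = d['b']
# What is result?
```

After line 1: d = {'a': [20, 20], 'b': [13]}
After line 2 (a[0] = b[0] = 13): d = {'a': [13, 20], 'b': [13]}
After line 3 (b.extend(a) appends [13, 20]): d = {'a': [13, 20], 'b': [13, 13, 20]}
After line 4: result = d['b'] = [13, 13, 20]

[13, 13, 20]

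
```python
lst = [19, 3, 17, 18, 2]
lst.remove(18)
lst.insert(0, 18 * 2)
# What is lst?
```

After line 1: lst = [19, 3, 17, 18, 2]
After line 2 (remove first 18): lst = [19, 3, 17, 2]
After line 3 (insert 36 at index 0): lst = [36, 19, 3, 17, 2]

[36, 19, 3, 17, 2]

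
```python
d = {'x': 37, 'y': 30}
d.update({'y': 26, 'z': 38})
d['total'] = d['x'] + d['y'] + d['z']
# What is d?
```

After line 1: d = {'x': 37, 'y': 30}
After line 2 (y overwritten, z added): d = {'x': 37, 'y': 26, 'z': 38}
After line 3 (total = 37 + 26 + 38 = 101): d = {'x': 37, 'y': 26, 'z': 38, 'total': 101}

{'x': 37, 'y': 26, 'z': 38, 'total': 101}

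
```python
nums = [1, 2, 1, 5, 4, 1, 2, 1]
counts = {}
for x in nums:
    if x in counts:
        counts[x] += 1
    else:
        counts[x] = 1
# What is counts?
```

Initial: counts = {}, nums = [1, 2, 1, 5, 4, 1, 2, 1]
See 1: counts = {1: 1}
See 2: counts = {1: 1, 2: 1}
See 1: counts = {1: 2, 2: 1}
See 5: counts = {1: 2, 2: 1, 5: 1}
See 4: counts = {1: 2, 2: 1, 5: 1, 4: 1}
See 1: counts = {1: 3, 2: 1, 5: 1, 4: 1}
See 2: counts = {1: 3, 2: 2, 5: 1, 4: 1}
See 1: counts = {1: 4, 2: 2, 5: 1, 4: 1}

{1: 4, 2: 2, 5: 1, 4: 1}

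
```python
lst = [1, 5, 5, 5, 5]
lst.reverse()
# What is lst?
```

[5, 5, 5, 5, 1]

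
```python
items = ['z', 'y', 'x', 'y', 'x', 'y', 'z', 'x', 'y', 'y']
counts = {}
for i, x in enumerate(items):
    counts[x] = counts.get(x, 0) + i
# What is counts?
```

Initial: counts = {}, items = ['z', 'y', 'x', 'y', 'x', 'y', 'z', 'x', 'y', 'y']
i=0, x='z': counts = {'z': 0}
i=1, x='y': counts = {'z': 0, 'y': 1}
i=2, x='x': counts = {'z': 0, 'y': 1, 'x': 2}
i=3, x='y': counts = {'z': 0, 'y': 4, 'x': 2}
i=4, x='x': counts = {'z': 0, 'y': 4, 'x': 6}
i=5, x='y': counts = {'z': 0, 'y': 9, 'x': 6}
i=6, x='z': counts = {'z': 6, 'y': 9, 'x': 6}
i=7, x='x': counts = {'z': 6, 'y': 9, 'x': 13}
i=8, x='y': counts = {'z': 6, 'y': 17, 'x': 13}
i=9, x='y': counts = {'z': 6, 'y': 26, 'x': 13}

{'z': 6, 'y': 26, 'x': 13}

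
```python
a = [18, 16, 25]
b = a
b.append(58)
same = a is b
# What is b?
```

After line 1: a = [18, 16, 25]
After line 2 (b = a is an alias, same object): a = [18, 16, 25], b = [18, 16, 25]
After line 3 (b.append mutates the shared list): a = [18, 16, 25, 58], b = [18, 16, 25, 58]
After line 4 (same = a is b; same object -> True): same = True

[18, 16, 25, 58]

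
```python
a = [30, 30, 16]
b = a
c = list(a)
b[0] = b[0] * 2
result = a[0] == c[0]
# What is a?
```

After line 1: a = [30, 30, 16]
After line 2 (b = a, alias): a = [30, 30, 16], b = [30, 30, 16]
After line 3 (c = list(a) is a copy, new object): c = [30, 30, 16]
After line 4 (b[0] = 30 * 2 = 60; mutates shared a/b): a = b = [60, 30, 16], c = [30, 30, 16]
After line 5 (a[0] = 60, c[0] = 30; result = False)

[60, 30, 16]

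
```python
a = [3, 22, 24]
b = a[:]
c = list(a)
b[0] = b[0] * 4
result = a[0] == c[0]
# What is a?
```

After line 1: a = [3, 22, 24]
After line 2 (b = a[:], copy): a = [3, 22, 24], b = [3, 22, 24]
After line 3 (c = list(a) is a copy, new object): c = [3, 22, 24]
After line 4 (b[0] = 3 * 4 = 12; only b mutates (copy)): a = [3, 22, 24], b = [12, 22, 24], c = [3, 22, 24]
After line 5 (a[0] = 3, c[0] = 3; result = True)

[3, 22, 24]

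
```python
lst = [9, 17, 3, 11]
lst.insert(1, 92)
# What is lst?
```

[9, 92, 17, 3, 11]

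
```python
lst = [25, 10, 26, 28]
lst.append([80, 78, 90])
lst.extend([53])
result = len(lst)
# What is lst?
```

After line 1: lst = [25, 10, 26, 28]
After line 2 (append adds [80, 78, 90] as single element): lst = [25, 10, 26, 28, [80, 78, 90]]
After line 3 (extend unpacks [53], adds 53): lst = [25, 10, 26, 28, [80, 78, 90], 53]
After line 4: result = len(lst) = 6

[25, 10, 26, 28, [80, 78, 90], 53]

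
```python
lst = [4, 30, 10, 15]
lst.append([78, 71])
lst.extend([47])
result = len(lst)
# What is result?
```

After line 1: lst = [4, 30, 10, 15]
After line 2 (append adds [78, 71] as single element): lst = [4, 30, 10, 15, [78, 71]]
After line 3 (extend unpacks [47], adds 47): lst = [4, 30, 10, 15, [78, 71], 47]
After line 4: result = len(lst) = 6

6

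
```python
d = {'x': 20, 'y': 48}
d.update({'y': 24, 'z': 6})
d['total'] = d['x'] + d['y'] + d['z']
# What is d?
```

After line 1: d = {'x': 20, 'y': 48}
After line 2 (y overwritten, z added): d = {'x': 20, 'y': 24, 'z': 6}
After line 3 (total = 20 + 24 + 6 = 50): d = {'x': 20, 'y': 24, 'z': 6, 'total': 50}

{'x': 20, 'y': 24, 'z': 6, 'total': 50}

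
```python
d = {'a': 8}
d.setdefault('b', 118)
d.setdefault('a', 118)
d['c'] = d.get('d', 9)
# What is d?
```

After line 1: d = {'a': 8}
After line 2 (setdefault adds 'b'=118): d = {'a': 8, 'b': 118}
After line 3 (setdefault 'a' no-op, already exists): d = {'a': 8, 'b': 118}
After line 4 (get('d', 9) returns default since 'd' not in d): d = {'a': 8, 'b': 118, 'c': 9}

{'a': 8, 'b': 118, 'c': 9}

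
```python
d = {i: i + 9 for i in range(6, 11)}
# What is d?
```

{6: 15, 7: 16, 8: 17, 9: 18, 10: 19}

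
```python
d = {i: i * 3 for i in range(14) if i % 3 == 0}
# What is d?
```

{0: 0, 3: 9, 6: 18, 9: 27, 12: 36}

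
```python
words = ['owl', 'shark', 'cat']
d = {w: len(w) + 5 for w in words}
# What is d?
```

{'owl': 8, 'shark': 10, 'cat': 8}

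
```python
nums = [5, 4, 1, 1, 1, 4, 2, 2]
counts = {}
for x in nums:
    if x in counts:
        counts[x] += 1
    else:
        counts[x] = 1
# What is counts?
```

Initial: counts = {}, nums = [5, 4, 1, 1, 1, 4, 2, 2]
See 5: counts = {5: 1}
See 4: counts = {5: 1, 4: 1}
See 1: counts = {5: 1, 4: 1, 1: 1}
See 1: counts = {5: 1, 4: 1, 1: 2}
See 1: counts = {5: 1, 4: 1, 1: 3}
See 4: counts = {5: 1, 4: 2, 1: 3}
See 2: counts = {5: 1, 4: 2, 1: 3, 2: 1}
See 2: counts = {5: 1, 4: 2, 1: 3, 2: 2}

{5: 1, 4: 2, 1: 3, 2: 2}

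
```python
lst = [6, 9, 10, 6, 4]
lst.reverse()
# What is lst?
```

[4, 6, 10, 9, 6]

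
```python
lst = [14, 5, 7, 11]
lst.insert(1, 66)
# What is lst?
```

[14, 66, 5, 7, 11]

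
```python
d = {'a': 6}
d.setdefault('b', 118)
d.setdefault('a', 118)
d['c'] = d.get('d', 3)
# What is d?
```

After line 1: d = {'a': 6}
After line 2 (setdefault adds 'b'=118): d = {'a': 6, 'b': 118}
After line 3 (setdefault 'a' no-op, already exists): d = {'a': 6, 'b': 118}
After line 4 (get('d', 3) returns default since 'd' not in d): d = {'a': 6, 'b': 118, 'c': 3}

{'a': 6, 'b': 118, 'c': 3}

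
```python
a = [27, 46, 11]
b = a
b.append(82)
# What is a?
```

After line 1: a = [27, 46, 11]
After line 2 (b = a is an alias, same object): a = [27, 46, 11], b = [27, 46, 11]
After line 3 (b.append mutates the shared list): a = [27, 46, 11, 82], b = [27, 46, 11, 82]

[27, 46, 11, 82]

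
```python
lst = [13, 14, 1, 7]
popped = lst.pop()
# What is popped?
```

7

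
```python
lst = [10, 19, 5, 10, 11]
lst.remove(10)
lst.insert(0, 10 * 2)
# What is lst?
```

After line 1: lst = [10, 19, 5, 10, 11]
After line 2 (remove first 10): lst = [19, 5, 10, 11]
After line 3 (insert 20 at index 0): lst = [20, 19, 5, 10, 11]

[20, 19, 5, 10, 11]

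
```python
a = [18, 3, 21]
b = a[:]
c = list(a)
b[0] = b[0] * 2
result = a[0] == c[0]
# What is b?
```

After line 1: a = [18, 3, 21]
After line 2 (b = a[:], copy): a = [18, 3, 21], b = [18, 3, 21]
After line 3 (c = list(a) is a copy, new object): c = [18, 3, 21]
After line 4 (b[0] = 18 * 2 = 36; only b mutates (copy)): a = [18, 3, 21], b = [36, 3, 21], c = [18, 3, 21]
After line 5 (a[0] = 18, c[0] = 18; result = True)

[36, 3, 21]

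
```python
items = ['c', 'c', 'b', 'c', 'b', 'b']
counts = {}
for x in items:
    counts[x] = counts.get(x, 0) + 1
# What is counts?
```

Initial: counts = {}, items = ['c', 'c', 'b', 'c', 'b', 'b']
See 'c': counts = {'c': 1}
See 'c': counts = {'c': 2}
See 'b': counts = {'c': 2, 'b': 1}
See 'c': counts = {'c': 3, 'b': 1}
See 'b': counts = {'c': 3, 'b': 2}
See 'b': counts = {'c': 3, 'b': 3}

{'c': 3, 'b': 3}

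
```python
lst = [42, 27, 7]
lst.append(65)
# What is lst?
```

[42, 27, 7, 65]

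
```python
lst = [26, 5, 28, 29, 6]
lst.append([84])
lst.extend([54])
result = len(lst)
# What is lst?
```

After line 1: lst = [26, 5, 28, 29, 6]
After line 2 (append adds [84] as single element): lst = [26, 5, 28, 29, 6, [84]]
After line 3 (extend unpacks [54], adds 54): lst = [26, 5, 28, 29, 6, [84], 54]
After line 4: result = len(lst) = 7

[26, 5, 28, 29, 6, [84], 54]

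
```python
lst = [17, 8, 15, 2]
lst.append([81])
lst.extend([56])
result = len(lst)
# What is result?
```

After line 1: lst = [17, 8, 15, 2]
After line 2 (append adds [81] as single element): lst = [17, 8, 15, 2, [81]]
After line 3 (extend unpacks [56], adds 56): lst = [17, 8, 15, 2, [81], 56]
After line 4: result = len(lst) = 6

6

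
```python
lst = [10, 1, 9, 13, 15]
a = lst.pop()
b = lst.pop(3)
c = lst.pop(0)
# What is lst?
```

After line 1: lst = [10, 1, 9, 13, 15]
After line 2 (pop() -> a = 15): lst = [10, 1, 9, 13]
After line 3 (pop(3) -> b = 13): lst = [10, 1, 9]
After line 4 (pop(0) -> c = 10): lst = [1, 9]

[1, 9]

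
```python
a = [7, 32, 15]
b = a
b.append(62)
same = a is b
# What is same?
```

After line 1: a = [7, 32, 15]
After line 2 (b = a is an alias, same object): a = [7, 32, 15], b = [7, 32, 15]
After line 3 (b.append mutates the shared list): a = [7, 32, 15, 62], b = [7, 32, 15, 62]
After line 4 (same = a is b; same object -> True): same = True

True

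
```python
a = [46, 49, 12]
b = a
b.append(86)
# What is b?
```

After line 1: a = [46, 49, 12]
After line 2 (b = a is an alias, same object): a = [46, 49, 12], b = [46, 49, 12]
After line 3 (b.append mutates the shared list): a = [46, 49, 12, 86], b = [46, 49, 12, 86]

[46, 49, 12, 86]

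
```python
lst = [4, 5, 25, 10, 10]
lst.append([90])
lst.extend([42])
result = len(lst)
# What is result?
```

After line 1: lst = [4, 5, 25, 10, 10]
After line 2 (append adds [90] as single element): lst = [4, 5, 25, 10, 10, [90]]
After line 3 (extend unpacks [42], adds 42): lst = [4, 5, 25, 10, 10, [90], 42]
After line 4: result = len(lst) = 7

7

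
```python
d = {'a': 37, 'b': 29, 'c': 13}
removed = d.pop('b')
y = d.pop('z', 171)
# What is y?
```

After line 1: d = {'a': 37, 'b': 29, 'c': 13}
After line 2 (pop 'b' returns 29): d = {'a': 37, 'c': 13}, removed = 29
After line 3 (pop 'z' missing, returns default 171): d = {'a': 37, 'c': 13}, y = 171

171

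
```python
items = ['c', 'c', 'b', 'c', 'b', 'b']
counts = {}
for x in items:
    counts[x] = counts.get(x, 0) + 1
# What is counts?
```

Initial: counts = {}, items = ['c', 'c', 'b', 'c', 'b', 'b']
See 'c': counts = {'c': 1}
See 'c': counts = {'c': 2}
See 'b': counts = {'c': 2, 'b': 1}
See 'c': counts = {'c': 3, 'b': 1}
See 'b': counts = {'c': 3, 'b': 2}
See 'b': counts = {'c': 3, 'b': 3}

{'c': 3, 'b': 3}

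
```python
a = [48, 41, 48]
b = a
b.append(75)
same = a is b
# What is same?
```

After line 1: a = [48, 41, 48]
After line 2 (b = a is an alias, same object): a = [48, 41, 48], b = [48, 41, 48]
After line 3 (b.append mutates the shared list): a = [48, 41, 48, 75], b = [48, 41, 48, 75]
After line 4 (same = a is b; same object -> True): same = True

True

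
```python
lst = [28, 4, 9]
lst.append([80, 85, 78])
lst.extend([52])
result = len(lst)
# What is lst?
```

After line 1: lst = [28, 4, 9]
After line 2 (append adds [80, 85, 78] as single element): lst = [28, 4, 9, [80, 85, 78]]
After line 3 (extend unpacks [52], adds 52): lst = [28, 4, 9, [80, 85, 78], 52]
After line 4: result = len(lst) = 5

[28, 4, 9, [80, 85, 78], 52]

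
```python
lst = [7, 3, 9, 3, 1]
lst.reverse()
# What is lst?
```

[1, 3, 9, 3, 7]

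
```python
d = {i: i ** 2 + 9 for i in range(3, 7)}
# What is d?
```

{3: 18, 4: 25, 5: 34, 6: 45}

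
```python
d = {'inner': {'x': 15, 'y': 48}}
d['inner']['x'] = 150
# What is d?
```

After line 1: d = {'inner': {'x': 15, 'y': 48}}
After line 2 (inner x overwritten): d = {'inner': {'x': 150, 'y': 48}}

{'inner': {'x': 150, 'y': 48}}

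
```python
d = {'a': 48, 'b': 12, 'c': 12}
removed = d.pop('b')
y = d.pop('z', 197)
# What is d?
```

After line 1: d = {'a': 48, 'b': 12, 'c': 12}
After line 2 (pop 'b' returns 12): d = {'a': 48, 'c': 12}, removed = 12
After line 3 (pop 'z' missing, returns default 197): d = {'a': 48, 'c': 12}, y = 197

{'a': 48, 'c': 12}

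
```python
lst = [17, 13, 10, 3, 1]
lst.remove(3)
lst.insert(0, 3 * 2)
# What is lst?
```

After line 1: lst = [17, 13, 10, 3, 1]
After line 2 (remove first 3): lst = [17, 13, 10, 1]
After line 3 (insert 6 at index 0): lst = [6, 17, 13, 10, 1]

[6, 17, 13, 10, 1]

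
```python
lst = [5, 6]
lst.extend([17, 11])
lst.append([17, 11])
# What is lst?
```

After line 1: lst = [5, 6]
After line 2 (extend unpacks [17, 11]): lst = [5, 6, 17, 11]
After line 3 (append adds [17, 11] as single element): lst = [5, 6, 17, 11, [17, 11]]

[5, 6, 17, 11, [17, 11]]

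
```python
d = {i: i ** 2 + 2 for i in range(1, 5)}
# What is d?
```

{1: 3, 2: 6, 3: 11, 4: 18}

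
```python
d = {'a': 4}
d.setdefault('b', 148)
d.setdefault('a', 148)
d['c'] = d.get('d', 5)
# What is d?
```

After line 1: d = {'a': 4}
After line 2 (setdefault adds 'b'=148): d = {'a': 4, 'b': 148}
After line 3 (setdefault 'a' no-op, already exists): d = {'a': 4, 'b': 148}
After line 4 (get('d', 5) returns default since 'd' not in d): d = {'a': 4, 'b': 148, 'c': 5}

{'a': 4, 'b': 148, 'c': 5}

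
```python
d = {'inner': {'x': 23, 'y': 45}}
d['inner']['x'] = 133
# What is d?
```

After line 1: d = {'inner': {'x': 23, 'y': 45}}
After line 2 (inner x overwritten): d = {'inner': {'x': 133, 'y': 45}}

{'inner': {'x': 133, 'y': 45}}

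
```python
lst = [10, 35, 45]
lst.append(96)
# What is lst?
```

[10, 35, 45, 96]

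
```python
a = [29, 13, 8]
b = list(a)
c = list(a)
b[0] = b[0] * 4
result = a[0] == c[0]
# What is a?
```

After line 1: a = [29, 13, 8]
After line 2 (b = list(a), copy): a = [29, 13, 8], b = [29, 13, 8]
After line 3 (c = list(a) is a copy, new object): c = [29, 13, 8]
After line 4 (b[0] = 29 * 4 = 116; only b mutates (copy)): a = [29, 13, 8], b = [116, 13, 8], c = [29, 13, 8]
After line 5 (a[0] = 29, c[0] = 29; result = True)

[29, 13, 8]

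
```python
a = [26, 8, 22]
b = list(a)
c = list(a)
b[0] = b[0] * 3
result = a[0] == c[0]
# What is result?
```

After line 1: a = [26, 8, 22]
After line 2 (b = list(a), copy): a = [26, 8, 22], b = [26, 8, 22]
After line 3 (c = list(a) is a copy, new object): c = [26, 8, 22]
After line 4 (b[0] = 26 * 3 = 78; only b mutates (copy)): a = [26, 8, 22], b = [78, 8, 22], c = [26, 8, 22]
After line 5 (a[0] = 26, c[0] = 26; result = True)

True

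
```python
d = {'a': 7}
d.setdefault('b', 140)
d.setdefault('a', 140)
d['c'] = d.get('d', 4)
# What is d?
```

After line 1: d = {'a': 7}
After line 2 (setdefault adds 'b'=140): d = {'a': 7, 'b': 140}
After line 3 (setdefault 'a' no-op, already exists): d = {'a': 7, 'b': 140}
After line 4 (get('d', 4) returns default since 'd' not in d): d = {'a': 7, 'b': 140, 'c': 4}

{'a': 7, 'b': 140, 'c': 4}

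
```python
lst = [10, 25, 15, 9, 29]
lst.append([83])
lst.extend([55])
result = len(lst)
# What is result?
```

After line 1: lst = [10, 25, 15, 9, 29]
After line 2 (append adds [83] as single element): lst = [10, 25, 15, 9, 29, [83]]
After line 3 (extend unpacks [55], adds 55): lst = [10, 25, 15, 9, 29, [83], 55]
After line 4: result = len(lst) = 7

7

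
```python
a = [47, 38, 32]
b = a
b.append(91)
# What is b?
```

After line 1: a = [47, 38, 32]
After line 2 (b = a is an alias, same object): a = [47, 38, 32], b = [47, 38, 32]
After line 3 (b.append mutates the shared list): a = [47, 38, 32, 91], b = [47, 38, 32, 91]

[47, 38, 32, 91]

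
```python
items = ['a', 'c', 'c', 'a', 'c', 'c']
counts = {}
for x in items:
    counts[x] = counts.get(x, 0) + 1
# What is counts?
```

Initial: counts = {}, items = ['a', 'c', 'c', 'a', 'c', 'c']
See 'a': counts = {'a': 1}
See 'c': counts = {'a': 1, 'c': 1}
See 'c': counts = {'a': 1, 'c': 2}
See 'a': counts = {'a': 2, 'c': 2}
See 'c': counts = {'a': 2, 'c': 3}
See 'c': counts = {'a': 2, 'c': 4}

{'a': 2, 'c': 4}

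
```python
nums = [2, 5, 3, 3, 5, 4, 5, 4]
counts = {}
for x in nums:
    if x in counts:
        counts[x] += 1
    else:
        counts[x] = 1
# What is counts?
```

Initial: counts = {}, nums = [2, 5, 3, 3, 5, 4, 5, 4]
See 2: counts = {2: 1}
See 5: counts = {2: 1, 5: 1}
See 3: counts = {2: 1, 5: 1, 3: 1}
See 3: counts = {2: 1, 5: 1, 3: 2}
See 5: counts = {2: 1, 5: 2, 3: 2}
See 4: counts = {2: 1, 5: 2, 3: 2, 4: 1}
See 5: counts = {2: 1, 5: 3, 3: 2, 4: 1}
See 4: counts = {2: 1, 5: 3, 3: 2, 4: 2}

{2: 1, 5: 3, 3: 2, 4: 2}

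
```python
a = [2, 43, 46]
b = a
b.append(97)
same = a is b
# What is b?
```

After line 1: a = [2, 43, 46]
After line 2 (b = a is an alias, same object): a = [2, 43, 46], b = [2, 43, 46]
After line 3 (b.append mutates the shared list): a = [2, 43, 46, 97], b = [2, 43, 46, 97]
After line 4 (same = a is b; same object -> True): same = True

[2, 43, 46, 97]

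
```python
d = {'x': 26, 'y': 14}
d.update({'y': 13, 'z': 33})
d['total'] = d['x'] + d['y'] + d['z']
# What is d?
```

After line 1: d = {'x': 26, 'y': 14}
After line 2 (y overwritten, z added): d = {'x': 26, 'y': 13, 'z': 33}
After line 3 (total = 26 + 13 + 33 = 72): d = {'x': 26, 'y': 13, 'z': 33, 'total': 72}

{'x': 26, 'y': 13, 'z': 33, 'total': 72}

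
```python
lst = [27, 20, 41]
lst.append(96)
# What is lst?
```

[27, 20, 41, 96]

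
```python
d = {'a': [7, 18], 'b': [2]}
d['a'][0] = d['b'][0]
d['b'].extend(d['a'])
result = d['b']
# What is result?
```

After line 1: d = {'a': [7, 18], 'b': [2]}
After line 2 (a[0] = b[0] = 2): d = {'a': [2, 18], 'b': [2]}
After line 3 (b.extend(a) appends [2, 18]): d = {'a': [2, 18], 'b': [2, 2, 18]}
After line 4: result = d['b'] = [2, 2, 18]

[2, 2, 18]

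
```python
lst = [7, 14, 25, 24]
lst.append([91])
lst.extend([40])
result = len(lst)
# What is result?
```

After line 1: lst = [7, 14, 25, 24]
After line 2 (append adds [91] as single element): lst = [7, 14, 25, 24, [91]]
After line 3 (extend unpacks [40], adds 40): lst = [7, 14, 25, 24, [91], 40]
After line 4: result = len(lst) = 6

6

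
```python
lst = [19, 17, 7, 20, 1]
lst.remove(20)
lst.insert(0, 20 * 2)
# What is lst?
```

After line 1: lst = [19, 17, 7, 20, 1]
After line 2 (remove first 20): lst = [19, 17, 7, 1]
After line 3 (insert 40 at index 0): lst = [40, 19, 17, 7, 1]

[40, 19, 17, 7, 1]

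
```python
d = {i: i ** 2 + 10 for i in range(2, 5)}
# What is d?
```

{2: 14, 3: 19, 4: 26}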